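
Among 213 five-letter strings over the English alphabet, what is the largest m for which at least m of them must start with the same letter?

9

The 213 five-letter strings over the English alphabet fall into 26 possible first letters.
If each of the 26 possible first letters held at most 8, the total would be at most 26 × 8 = 208 < 213, a contradiction.
So at least one holds ⌈213/26⌉ = 9.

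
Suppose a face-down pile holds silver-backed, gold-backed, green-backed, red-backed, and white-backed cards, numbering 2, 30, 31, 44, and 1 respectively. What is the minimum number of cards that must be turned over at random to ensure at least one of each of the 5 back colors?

The hardest back color to obtain is white-backed: we could draw every other card first — 108 − 1 = 107 cards — without a single white-backed one.
The next draw must be white-backed, so 107 + 1 = 108.

108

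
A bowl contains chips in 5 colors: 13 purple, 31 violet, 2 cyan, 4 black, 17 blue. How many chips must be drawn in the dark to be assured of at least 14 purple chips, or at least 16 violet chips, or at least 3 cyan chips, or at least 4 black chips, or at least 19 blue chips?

51

Each of the 5 colors has its own threshold; avoid all of them simultaneously.
The worst case stops just short of every target: 13 purple, 15 violet, 2 cyan, 3 black, all 17 blue — 13 + 15 + 2 + 3 + 17 = 50 chips.
One more chip must push some color to its target, so 50 + 1 = 51.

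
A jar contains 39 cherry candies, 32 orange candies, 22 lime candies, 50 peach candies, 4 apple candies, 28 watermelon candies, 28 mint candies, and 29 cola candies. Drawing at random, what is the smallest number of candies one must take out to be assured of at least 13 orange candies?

The worst case draws every non-orange candy first: 39 + 22 + 50 + 4 + 28 + 28 + 29 = 200.
The next 13 draws are then forced to be orange, giving 200 + 13 = 213.

213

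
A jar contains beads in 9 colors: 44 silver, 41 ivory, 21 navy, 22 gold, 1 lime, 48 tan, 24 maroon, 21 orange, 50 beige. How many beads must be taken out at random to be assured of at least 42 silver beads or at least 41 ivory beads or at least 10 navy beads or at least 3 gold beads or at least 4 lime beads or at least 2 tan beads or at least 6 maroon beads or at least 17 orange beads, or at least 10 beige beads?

125

The worst case stops just short of every target: 41 silver, 40 ivory, 9 navy, 2 gold, all 1 lime, 1 tan, 5 maroon, 16 orange, 9 beige — 41 + 40 + 9 + 2 + 1 + 1 + 5 + 16 + 9 = 124 beads.
One more bead must push some color to its target, so 124 + 1 = 125.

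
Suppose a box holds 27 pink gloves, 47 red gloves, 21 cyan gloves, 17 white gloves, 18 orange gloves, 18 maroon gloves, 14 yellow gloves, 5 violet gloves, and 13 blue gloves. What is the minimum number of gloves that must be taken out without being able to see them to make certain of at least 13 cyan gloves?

The worst case draws every non-cyan glove first: 27 + 47 + 17 + 18 + 18 + 14 + 5 + 13 = 159.
The next 13 draws are then forced to be cyan, giving 159 + 13 = 172.

172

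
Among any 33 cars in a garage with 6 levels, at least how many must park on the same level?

6

If each of the 6 levels held at most 5, the total would be at most 6 × 5 = 30 < 33, a contradiction.
So at least one holds ⌈33/6⌉ = 6.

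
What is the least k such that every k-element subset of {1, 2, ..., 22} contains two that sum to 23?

Partition {1, …, 22} into 11 pairs: {1,22}, {2,21}, …, {11,12}.
Choosing 11 integers — say the integers 1 through 11 — takes one from each pair and avoids the property.
Choosing 12 forces two into the same pair by pigeonhole, and those sum to 23. So 12.

12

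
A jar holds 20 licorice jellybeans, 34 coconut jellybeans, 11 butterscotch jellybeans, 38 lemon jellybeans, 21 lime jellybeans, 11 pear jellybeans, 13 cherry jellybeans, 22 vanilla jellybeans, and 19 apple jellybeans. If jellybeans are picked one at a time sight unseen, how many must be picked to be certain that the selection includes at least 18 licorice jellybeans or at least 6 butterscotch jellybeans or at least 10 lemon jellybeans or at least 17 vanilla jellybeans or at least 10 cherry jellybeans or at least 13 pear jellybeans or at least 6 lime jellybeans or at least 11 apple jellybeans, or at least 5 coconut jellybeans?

The worst case stops just short of every target: 17 licorice, 4 coconut, 5 butterscotch, 9 lemon, 5 lime, all 11 pear, 9 cherry, 16 vanilla, 10 apple — 17 + 4 + 5 + 9 + 5 + 11 + 9 + 16 + 10 = 86 jellybeans.
One more jellybean must push some flavor to its target, so 86 + 1 = 87.

87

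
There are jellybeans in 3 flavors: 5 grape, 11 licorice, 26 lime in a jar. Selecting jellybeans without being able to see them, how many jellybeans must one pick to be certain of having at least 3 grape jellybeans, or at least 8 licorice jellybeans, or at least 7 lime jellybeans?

16

The worst case stops just short of every target: 2 grape, 7 licorice, 6 lime — 2 + 7 + 6 = 15 jellybeans.
One more jellybean must push some flavor to its target, so 15 + 1 = 16.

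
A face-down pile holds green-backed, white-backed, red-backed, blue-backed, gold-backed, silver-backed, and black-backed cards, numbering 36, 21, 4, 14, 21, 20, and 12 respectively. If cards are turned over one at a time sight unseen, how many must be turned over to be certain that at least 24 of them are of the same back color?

116

Treat the 7 back colors as pigeonholes.
In the worst case we take at most 23 of each back color, but all 21 white-backed, all 4 red-backed, all 14 blue-backed, all 21 gold-backed, all 20 silver-backed, and all 12 black-backed (fewer than 23), giving 23 + 21 + 4 + 14 + 21 + 20 + 12 = 115.
One more card then forces some back color to 24, so 115 + 1 = 116.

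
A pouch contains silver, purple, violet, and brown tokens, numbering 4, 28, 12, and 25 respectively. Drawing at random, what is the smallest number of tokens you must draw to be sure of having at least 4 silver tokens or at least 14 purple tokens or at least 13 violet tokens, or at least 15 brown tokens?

The worst case stops just short of every target: 3 silver, 13 purple, 12 violet, 14 brown — 3 + 13 + 12 + 14 = 42 tokens.
One more token must push some color to its target, so 42 + 1 = 43.

43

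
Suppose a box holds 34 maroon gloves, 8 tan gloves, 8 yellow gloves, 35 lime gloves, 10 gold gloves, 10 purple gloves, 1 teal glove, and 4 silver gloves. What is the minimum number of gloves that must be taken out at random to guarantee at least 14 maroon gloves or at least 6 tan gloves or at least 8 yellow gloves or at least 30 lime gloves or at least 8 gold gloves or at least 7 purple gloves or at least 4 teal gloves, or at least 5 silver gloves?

73

Each of the 8 colors has its own threshold; avoid all of them simultaneously.
The worst case stops just short of every target: 13 maroon, 5 tan, 7 yellow, 29 lime, 7 gold, 6 purple, all 1 teal, 4 silver — 13 + 5 + 7 + 29 + 7 + 6 + 1 + 4 = 72 gloves.
One more glove must push some color to its target, so 72 + 1 = 73.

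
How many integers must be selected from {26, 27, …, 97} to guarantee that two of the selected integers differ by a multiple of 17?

18

Use the pigeonhole principle on residue classes: group the integers by remainder mod 17; there are 17 residue classes, each nonempty in this range.
Choosing one from each class (17 integers) avoids any shared remainder.
One more choice must repeat a class, so two differ by a multiple of 17. Hence 17 + 1 = 18.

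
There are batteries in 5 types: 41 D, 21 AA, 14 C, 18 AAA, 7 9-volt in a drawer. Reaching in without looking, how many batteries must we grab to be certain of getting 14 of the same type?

60

Treat the 5 types as pigeonholes.
In the worst case we take at most 13 of each type, but all 7 9-volt (fewer than 13), giving 13 + 13 + 13 + 13 + 7 = 59.
One more battery then forces some type to 14, so 59 + 1 = 60.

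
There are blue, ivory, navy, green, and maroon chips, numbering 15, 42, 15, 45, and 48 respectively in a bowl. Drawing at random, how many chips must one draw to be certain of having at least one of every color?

151

The hardest color to obtain is blue: we could draw every other chip first — 165 − 15 = 150 chips — without a single blue one.
The next draw must be blue, so 150 + 1 = 151.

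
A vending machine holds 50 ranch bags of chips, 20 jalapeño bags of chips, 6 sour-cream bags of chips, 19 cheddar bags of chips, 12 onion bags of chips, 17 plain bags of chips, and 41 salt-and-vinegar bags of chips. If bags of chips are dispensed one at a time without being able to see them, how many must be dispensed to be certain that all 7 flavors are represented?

160

The hardest flavor to obtain is sour-cream: we could draw every other bag of chips first — 165 − 6 = 159 bags of chips — without a single sour-cream one.
The next draw must be sour-cream, so 159 + 1 = 160.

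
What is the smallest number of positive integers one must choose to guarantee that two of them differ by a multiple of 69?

Two integers differ by a multiple of 69 exactly when they share a remainder mod 69.
There are 69 residue classes mod 69, so 69 integers can all lie in distinct classes.
One more integer must repeat a residue, giving a difference divisible by 69. So n = 69 + 1 = 70.

70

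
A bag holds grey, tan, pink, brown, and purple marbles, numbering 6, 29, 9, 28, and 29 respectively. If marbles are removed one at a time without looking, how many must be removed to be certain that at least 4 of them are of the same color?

The worst case takes 3 marbles of each color without reaching 4 of any: 5 × 3 = 15.
The next marble must bring some color to 4, so 15 + 1 = 16.

16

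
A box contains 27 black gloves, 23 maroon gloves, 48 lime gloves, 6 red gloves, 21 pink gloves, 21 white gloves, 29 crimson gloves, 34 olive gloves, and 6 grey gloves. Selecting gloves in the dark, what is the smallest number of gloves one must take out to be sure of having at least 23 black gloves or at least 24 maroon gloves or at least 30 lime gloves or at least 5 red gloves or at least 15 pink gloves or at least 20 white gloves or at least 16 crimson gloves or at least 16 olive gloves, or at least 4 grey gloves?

145

Each of the 9 colors has its own threshold; avoid all of them simultaneously.
The worst case stops just short of every target: 22 black, 23 maroon, 29 lime, 4 red, 14 pink, 19 white, 15 crimson, 15 olive, 3 grey — 22 + 23 + 29 + 4 + 14 + 19 + 15 + 15 + 3 = 144 gloves.
One more glove must push some color to its target, so 144 + 1 = 145.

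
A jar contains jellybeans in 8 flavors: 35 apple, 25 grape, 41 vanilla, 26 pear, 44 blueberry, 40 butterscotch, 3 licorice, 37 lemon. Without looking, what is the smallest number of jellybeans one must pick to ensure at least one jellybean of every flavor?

249

The hardest flavor to obtain is licorice: we could draw every other jellybean first — 251 − 3 = 248 jellybeans — without a single licorice one.
The next draw must be licorice, so 248 + 1 = 249.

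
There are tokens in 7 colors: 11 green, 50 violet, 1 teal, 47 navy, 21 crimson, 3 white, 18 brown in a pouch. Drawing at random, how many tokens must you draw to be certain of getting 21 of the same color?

Treat the 7 colors as pigeonholes.
In the worst case we take at most 20 of each color, but all 11 green, all 1 teal, all 3 white, and all 18 brown (fewer than 20), giving 11 + 20 + 1 + 20 + 20 + 3 + 18 = 93.
One more token then forces some color to 21, so 93 + 1 = 94.

94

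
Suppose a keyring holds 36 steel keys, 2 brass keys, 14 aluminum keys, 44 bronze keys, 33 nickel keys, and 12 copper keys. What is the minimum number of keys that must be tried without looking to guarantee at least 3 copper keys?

The worst case draws every non-copper key first: 36 + 2 + 14 + 44 + 33 = 129.
The next 3 draws are then forced to be copper, giving 129 + 3 = 132.

132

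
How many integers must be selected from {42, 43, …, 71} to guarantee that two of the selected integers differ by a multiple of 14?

Group the integers by remainder mod 14; there are 14 residue classes, each nonempty in this range.
Choosing one from each class (14 integers) avoids any shared remainder.
One more choice must repeat a class, so two differ by a multiple of 14. Hence 14 + 1 = 15.

15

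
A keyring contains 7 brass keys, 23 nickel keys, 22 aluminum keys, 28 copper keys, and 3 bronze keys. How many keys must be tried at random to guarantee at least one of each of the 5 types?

The hardest type to obtain is bronze: we could draw every other key first — 83 − 3 = 80 keys — without a single bronze one.
The next draw must be bronze, so 80 + 1 = 81.

81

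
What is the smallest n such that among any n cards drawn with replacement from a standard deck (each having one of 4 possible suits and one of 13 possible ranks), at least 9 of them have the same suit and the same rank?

There are 4 × 13 = 52 (suit, rank) combinations acting as pigeonholes.
With 52 × 8 = 416 cards drawn with replacement from a standard deck we could place exactly 8 in each, with no (suit, rank) pair reaching 9.
One more forces some (suit, rank) pair to hold 9, so 416 + 1 = 417.

417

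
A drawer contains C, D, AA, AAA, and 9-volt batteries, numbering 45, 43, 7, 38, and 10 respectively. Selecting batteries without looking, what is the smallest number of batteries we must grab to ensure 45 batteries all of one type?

Treat the 5 types as pigeonholes.
In the worst case we take at most 44 of each type, but all 43 D, all 7 AA, all 38 AAA, and all 10 9-volt (fewer than 44), giving 44 + 43 + 7 + 38 + 10 = 142.
One more battery then forces some type to 45, so 142 + 1 = 143.

143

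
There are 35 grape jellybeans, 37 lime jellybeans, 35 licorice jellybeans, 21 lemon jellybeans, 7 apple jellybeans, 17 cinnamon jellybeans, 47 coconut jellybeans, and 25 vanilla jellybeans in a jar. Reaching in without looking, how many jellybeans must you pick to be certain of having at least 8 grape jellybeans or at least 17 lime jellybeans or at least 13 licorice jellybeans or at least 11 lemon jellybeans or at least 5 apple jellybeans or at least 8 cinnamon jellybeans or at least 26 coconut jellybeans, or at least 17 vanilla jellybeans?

98

The worst case stops just short of every target: 7 grape, 16 lime, 12 licorice, 10 lemon, 4 apple, 7 cinnamon, 25 coconut, 16 vanilla — 7 + 16 + 12 + 10 + 4 + 7 + 25 + 16 = 97 jellybeans.
One more jellybean must push some flavor to its target, so 97 + 1 = 98.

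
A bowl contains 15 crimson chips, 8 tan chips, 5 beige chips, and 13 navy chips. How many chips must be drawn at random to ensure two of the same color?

The worst case takes 1 chip of each color without reaching 2 of any: 4 × 1 = 4.
The next chip must bring some color to 2, so 4 + 1 = 5.

5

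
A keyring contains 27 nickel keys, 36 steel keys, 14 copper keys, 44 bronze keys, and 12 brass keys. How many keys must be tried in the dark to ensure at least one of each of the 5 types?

122

The hardest type to obtain is brass: we could draw every other key first — 133 − 12 = 121 keys — without a single brass one.
The next draw must be brass, so 121 + 1 = 122.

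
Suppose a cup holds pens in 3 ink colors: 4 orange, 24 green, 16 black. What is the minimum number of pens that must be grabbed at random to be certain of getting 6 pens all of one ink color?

15

In the worst case we take at most 5 of each ink color, but all 4 orange (fewer than 5), giving 4 + 5 + 5 = 14.
One more pen then forces some ink color to 6, so 14 + 1 = 15.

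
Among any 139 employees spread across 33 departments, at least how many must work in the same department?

The 139 employees fall into 33 departments.
If each of the 33 departments held at most 4, the total would be at most 33 × 4 = 132 < 139, a contradiction.
So at least one holds ⌈139/33⌉ = 5.

5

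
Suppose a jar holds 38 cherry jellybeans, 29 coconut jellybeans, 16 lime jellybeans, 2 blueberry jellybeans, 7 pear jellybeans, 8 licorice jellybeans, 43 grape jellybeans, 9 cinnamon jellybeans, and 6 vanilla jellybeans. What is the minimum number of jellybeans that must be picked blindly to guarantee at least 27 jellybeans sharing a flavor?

127

Treat the 9 flavors as pigeonholes.
In the worst case we take at most 26 of each flavor, but all 16 lime, all 2 blueberry, all 7 pear, all 8 licorice, all 9 cinnamon, and all 6 vanilla (fewer than 26), giving 26 + 26 + 16 + 2 + 7 + 8 + 26 + 9 + 6 = 126.
One more jellybean then forces some flavor to 27, so 126 + 1 = 127.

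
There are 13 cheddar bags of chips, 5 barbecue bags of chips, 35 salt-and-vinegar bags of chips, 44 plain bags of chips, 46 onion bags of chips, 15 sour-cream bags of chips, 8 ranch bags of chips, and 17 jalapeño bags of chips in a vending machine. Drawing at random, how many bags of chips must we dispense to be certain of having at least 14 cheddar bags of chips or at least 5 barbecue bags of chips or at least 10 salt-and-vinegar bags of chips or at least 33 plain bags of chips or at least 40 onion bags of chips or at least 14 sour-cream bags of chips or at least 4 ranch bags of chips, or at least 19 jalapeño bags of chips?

The worst case stops just short of every target: 13 cheddar, 4 barbecue, 9 salt-and-vinegar, 32 plain, 39 onion, 13 sour-cream, 3 ranch, all 17 jalapeño — 13 + 4 + 9 + 32 + 39 + 13 + 3 + 17 = 130 bags of chips.
One more bag of chips must push some flavor to its target, so 130 + 1 = 131.

131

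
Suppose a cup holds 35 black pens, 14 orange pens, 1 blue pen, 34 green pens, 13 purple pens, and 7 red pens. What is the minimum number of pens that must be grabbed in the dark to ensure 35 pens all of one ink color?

104

In the worst case we take at most 34 of each ink color, but all 14 orange, all 1 blue, all 13 purple, and all 7 red (fewer than 34), giving 34 + 14 + 1 + 34 + 13 + 7 = 103.
One more pen then forces some ink color to 35, so 103 + 1 = 104.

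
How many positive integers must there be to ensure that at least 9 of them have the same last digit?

81

There are 10 possible last digits acting as pigeonholes.
With 10 × 8 = 80 positive integers we could place exactly 8 in each, with no class reaching 9.
One more forces some class to hold 9, so 80 + 1 = 81.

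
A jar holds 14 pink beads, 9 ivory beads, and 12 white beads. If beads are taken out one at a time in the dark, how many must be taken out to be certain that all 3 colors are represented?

The hardest color to obtain is ivory: we could draw every other bead first — 35 − 9 = 26 beads — without a single ivory one.
The next draw must be ivory, so 26 + 1 = 27.

27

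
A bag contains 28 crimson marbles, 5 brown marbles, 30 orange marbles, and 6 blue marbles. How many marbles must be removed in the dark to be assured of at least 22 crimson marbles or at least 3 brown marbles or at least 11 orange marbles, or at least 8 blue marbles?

40

The worst case stops just short of every target: 21 crimson, 2 brown, 10 orange, all 6 blue — 21 + 2 + 10 + 6 = 39 marbles.
One more marble must push some color to its target, so 39 + 1 = 40.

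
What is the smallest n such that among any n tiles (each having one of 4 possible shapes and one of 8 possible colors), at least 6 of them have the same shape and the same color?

There are 4 × 8 = 32 (shape, color) combinations acting as pigeonholes.
With 32 × 5 = 160 tiles we could place exactly 5 in each, with no (shape, color) pair reaching 6.
One more forces some (shape, color) pair to hold 6, so 160 + 1 = 161.

161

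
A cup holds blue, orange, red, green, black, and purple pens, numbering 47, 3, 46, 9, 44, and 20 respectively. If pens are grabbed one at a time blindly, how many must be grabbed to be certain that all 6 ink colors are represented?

167

The hardest ink color to obtain is orange: we could draw every other pen first — 169 − 3 = 166 pens — without a single orange one.
The next draw must be orange, so 166 + 1 = 167.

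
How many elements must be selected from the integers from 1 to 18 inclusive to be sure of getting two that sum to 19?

Partition {1, …, 18} into 9 pairs: {1,18}, {2,17}, …, {9,10}.
Choosing 9 integers — say the integers 1 through 9 — takes one from each pair and avoids the property.
Choosing 10 forces two into the same pair by pigeonhole, and those sum to 19. So 10.

10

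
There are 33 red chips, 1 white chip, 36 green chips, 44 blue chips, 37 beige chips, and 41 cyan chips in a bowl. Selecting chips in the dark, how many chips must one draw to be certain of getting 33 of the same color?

In the worst case we take at most 32 of each color, but all 1 white (fewer than 32), giving 32 + 1 + 32 + 32 + 32 + 32 = 161.
One more chip then forces some color to 33, so 161 + 1 = 162.

162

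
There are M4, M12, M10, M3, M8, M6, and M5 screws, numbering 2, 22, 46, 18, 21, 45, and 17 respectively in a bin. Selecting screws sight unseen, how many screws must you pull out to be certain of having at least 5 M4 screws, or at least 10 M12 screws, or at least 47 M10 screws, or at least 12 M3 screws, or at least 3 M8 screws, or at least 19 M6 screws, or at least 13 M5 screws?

101

The worst case stops just short of every target: all 2 M4, 9 M12, 46 M10, 11 M3, 2 M8, 18 M6, 12 M5 — 2 + 9 + 46 + 11 + 2 + 18 + 12 = 100 screws.
One more screw must push some size to its target, so 100 + 1 = 101.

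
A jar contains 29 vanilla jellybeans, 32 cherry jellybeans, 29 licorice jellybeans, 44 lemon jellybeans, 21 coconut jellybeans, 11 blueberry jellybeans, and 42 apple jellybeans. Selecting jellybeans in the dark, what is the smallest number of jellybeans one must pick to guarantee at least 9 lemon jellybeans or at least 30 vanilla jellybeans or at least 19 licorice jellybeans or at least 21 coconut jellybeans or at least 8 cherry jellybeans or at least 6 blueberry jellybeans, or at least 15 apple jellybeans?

102

The worst case stops just short of every target: 29 vanilla, 7 cherry, 18 licorice, 8 lemon, 20 coconut, 5 blueberry, 14 apple — 29 + 7 + 18 + 8 + 20 + 5 + 14 = 101 jellybeans.
One more jellybean must push some flavor to its target, so 101 + 1 = 102.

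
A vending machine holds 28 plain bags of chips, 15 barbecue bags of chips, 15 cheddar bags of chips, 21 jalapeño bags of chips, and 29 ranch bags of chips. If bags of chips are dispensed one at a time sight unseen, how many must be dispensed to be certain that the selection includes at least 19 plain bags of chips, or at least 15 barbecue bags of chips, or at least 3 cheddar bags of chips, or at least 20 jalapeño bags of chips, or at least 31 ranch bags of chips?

Each of the 5 flavors has its own threshold; avoid all of them simultaneously.
The worst case stops just short of every target: 18 plain, 14 barbecue, 2 cheddar, 19 jalapeño, all 29 ranch — 18 + 14 + 2 + 19 + 29 = 82 bags of chips.
One more bag of chips must push some flavor to its target, so 82 + 1 = 83.

83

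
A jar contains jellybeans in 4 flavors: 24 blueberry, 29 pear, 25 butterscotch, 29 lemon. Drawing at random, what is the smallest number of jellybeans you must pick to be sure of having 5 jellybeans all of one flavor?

The worst case takes 4 jellybeans of each flavor without reaching 5 of any: 4 × 4 = 16.
The next jellybean must bring some flavor to 5, so 16 + 1 = 17.

17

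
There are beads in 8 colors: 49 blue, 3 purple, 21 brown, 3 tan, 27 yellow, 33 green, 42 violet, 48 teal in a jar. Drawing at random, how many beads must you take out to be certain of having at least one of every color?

224

The hardest color to obtain is purple: we could draw every other bead first — 226 − 3 = 223 beads — without a single purple one.
The next draw must be purple, so 223 + 1 = 224.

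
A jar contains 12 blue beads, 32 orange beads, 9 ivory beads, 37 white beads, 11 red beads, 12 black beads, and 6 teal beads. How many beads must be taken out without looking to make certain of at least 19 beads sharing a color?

In the worst case we take at most 18 of each color, but all 12 blue, all 9 ivory, all 11 red, all 12 black, and all 6 teal (fewer than 18), giving 12 + 18 + 9 + 18 + 11 + 12 + 6 = 86.
One more bead then forces some color to 19, so 86 + 1 = 87.

87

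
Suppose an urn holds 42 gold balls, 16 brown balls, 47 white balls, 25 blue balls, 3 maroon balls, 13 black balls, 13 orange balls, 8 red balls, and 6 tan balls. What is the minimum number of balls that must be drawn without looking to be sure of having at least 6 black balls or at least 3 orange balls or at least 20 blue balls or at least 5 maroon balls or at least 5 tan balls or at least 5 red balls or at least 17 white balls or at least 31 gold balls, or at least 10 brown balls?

The worst case stops just short of every target: 30 gold, 9 brown, 16 white, 19 blue, all 3 maroon, 5 black, 2 orange, 4 red, 4 tan — 30 + 9 + 16 + 19 + 3 + 5 + 2 + 4 + 4 = 92 balls.
One more ball must push some color to its target, so 92 + 1 = 93.

93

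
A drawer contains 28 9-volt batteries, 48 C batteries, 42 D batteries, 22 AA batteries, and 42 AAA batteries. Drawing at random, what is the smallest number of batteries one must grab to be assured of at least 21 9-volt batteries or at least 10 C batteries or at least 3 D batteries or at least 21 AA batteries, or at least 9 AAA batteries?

The worst case stops just short of every target: 20 9-volt, 9 C, 2 D, 20 AA, 8 AAA — 20 + 9 + 2 + 20 + 8 = 59 batteries.
One more battery must push some type to its target, so 59 + 1 = 60.

60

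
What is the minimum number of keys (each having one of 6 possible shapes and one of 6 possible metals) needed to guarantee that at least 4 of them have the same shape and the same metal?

There are 6 × 6 = 36 (shape, metal) combinations acting as pigeonholes.
With 36 × 3 = 108 keys we could place exactly 3 in each, with no (shape, metal) pair reaching 4.
One more forces some (shape, metal) pair to hold 4, so 108 + 1 = 109.

109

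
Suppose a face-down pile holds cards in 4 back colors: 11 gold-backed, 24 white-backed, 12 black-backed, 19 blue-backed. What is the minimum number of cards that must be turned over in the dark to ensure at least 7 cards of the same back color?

Treat the 4 back colors as pigeonholes.
The worst case takes 6 cards of each back color without reaching 7 of any: 4 × 6 = 24.
The next card must bring some back color to 7, so 24 + 1 = 25.

25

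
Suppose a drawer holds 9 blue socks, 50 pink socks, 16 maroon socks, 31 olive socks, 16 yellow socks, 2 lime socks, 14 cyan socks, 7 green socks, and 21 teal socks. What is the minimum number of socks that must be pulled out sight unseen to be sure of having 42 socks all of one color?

In the worst case we take at most 41 of each color, but all 9 blue, all 16 maroon, all 31 olive, all 16 yellow, all 2 lime, all 14 cyan, all 7 green, and all 21 teal (fewer than 41), giving 9 + 41 + 16 + 31 + 16 + 2 + 14 + 7 + 21 = 157.
One more sock then forces some color to 42, so 157 + 1 = 158.

158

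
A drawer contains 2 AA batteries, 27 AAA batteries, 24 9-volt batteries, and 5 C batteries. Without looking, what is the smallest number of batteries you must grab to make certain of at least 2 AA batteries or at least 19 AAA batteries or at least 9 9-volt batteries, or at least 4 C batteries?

31

Each of the 4 types has its own threshold; avoid all of them simultaneously.
The worst case stops just short of every target: 1 AA, 18 AAA, 8 9-volt, 3 C — 1 + 18 + 8 + 3 = 30 batteries.
One more battery must push some type to its target, so 30 + 1 = 31.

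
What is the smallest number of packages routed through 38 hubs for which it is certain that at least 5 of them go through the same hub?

153

There are 38 hubs acting as pigeonholes.
With 38 × 4 = 152 packages we could place exactly 4 in each, with no class reaching 5.
One more forces some class to hold 5, so 152 + 1 = 153.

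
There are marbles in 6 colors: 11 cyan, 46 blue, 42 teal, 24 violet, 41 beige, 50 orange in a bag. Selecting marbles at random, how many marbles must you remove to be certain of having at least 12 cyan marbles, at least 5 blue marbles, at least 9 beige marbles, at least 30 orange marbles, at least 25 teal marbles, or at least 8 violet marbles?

The worst case stops just short of every target: 11 cyan, 4 blue, 24 teal, 7 violet, 8 beige, 29 orange — 11 + 4 + 24 + 7 + 8 + 29 = 83 marbles.
One more marble must push some color to its target, so 83 + 1 = 84.

84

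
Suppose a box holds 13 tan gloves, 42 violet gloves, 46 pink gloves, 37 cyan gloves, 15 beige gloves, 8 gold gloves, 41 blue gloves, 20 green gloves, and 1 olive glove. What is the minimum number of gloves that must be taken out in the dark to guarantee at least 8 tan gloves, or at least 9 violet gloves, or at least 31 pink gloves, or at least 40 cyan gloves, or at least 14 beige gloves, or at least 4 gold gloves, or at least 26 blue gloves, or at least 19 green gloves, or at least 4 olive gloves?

The worst case stops just short of every target: 7 tan, 8 violet, 30 pink, all 37 cyan, 13 beige, 3 gold, 25 blue, 18 green, all 1 olive — 7 + 8 + 30 + 37 + 13 + 3 + 25 + 18 + 1 = 142 gloves.
One more glove must push some color to its target, so 142 + 1 = 143.

143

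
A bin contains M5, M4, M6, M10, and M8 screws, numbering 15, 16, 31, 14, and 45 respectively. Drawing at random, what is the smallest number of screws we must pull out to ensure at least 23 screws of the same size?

90

Treat the 5 sizes as pigeonholes.
In the worst case we take at most 22 of each size, but all 15 M5, all 16 M4, and all 14 M10 (fewer than 22), giving 15 + 16 + 22 + 14 + 22 = 89.
One more screw then forces some size to 23, so 89 + 1 = 90.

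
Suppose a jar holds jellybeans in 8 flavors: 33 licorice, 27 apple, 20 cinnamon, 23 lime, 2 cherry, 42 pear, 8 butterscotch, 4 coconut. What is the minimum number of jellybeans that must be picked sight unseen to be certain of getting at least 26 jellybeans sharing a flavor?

In the worst case we take at most 25 of each flavor, but all 20 cinnamon, all 23 lime, all 2 cherry, all 8 butterscotch, and all 4 coconut (fewer than 25), giving 25 + 25 + 20 + 23 + 2 + 25 + 8 + 4 = 132.
One more jellybean then forces some flavor to 26, so 132 + 1 = 133.

133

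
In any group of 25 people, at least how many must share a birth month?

3

If each of the 12 months of the year held at most 2, the total would be at most 12 × 2 = 24 < 25, a contradiction.
So at least one holds ⌈25/12⌉ = 3.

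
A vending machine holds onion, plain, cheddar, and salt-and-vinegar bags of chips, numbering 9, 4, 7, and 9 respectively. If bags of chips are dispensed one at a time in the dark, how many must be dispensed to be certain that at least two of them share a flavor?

The worst case takes 1 bag of chips of each flavor without reaching 2 of any: 4 × 1 = 4.
The next bag of chips must bring some flavor to 2, so 4 + 1 = 5.

5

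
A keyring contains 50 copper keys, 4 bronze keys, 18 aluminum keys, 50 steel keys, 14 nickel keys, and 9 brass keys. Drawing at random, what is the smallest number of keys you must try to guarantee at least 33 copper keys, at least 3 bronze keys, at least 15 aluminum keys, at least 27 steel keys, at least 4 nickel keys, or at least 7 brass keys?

84

Each of the 6 types has its own threshold; avoid all of them simultaneously.
The worst case stops just short of every target: 32 copper, 2 bronze, 14 aluminum, 26 steel, 3 nickel, 6 brass — 32 + 2 + 14 + 26 + 3 + 6 = 83 keys.
One more key must push some type to its target, so 83 + 1 = 84.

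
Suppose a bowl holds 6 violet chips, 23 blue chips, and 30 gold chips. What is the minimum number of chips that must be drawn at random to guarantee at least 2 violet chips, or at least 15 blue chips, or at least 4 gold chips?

19

The worst case stops just short of every target: 1 violet, 14 blue, 3 gold — 1 + 14 + 3 = 18 chips.
One more chip must push some color to its target, so 18 + 1 = 19.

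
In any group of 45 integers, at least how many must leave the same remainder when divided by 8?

6

If each of the 8 residue classes modulo 8 held at most 5, the total would be at most 8 × 5 = 40 < 45, a contradiction.
So at least one holds ⌈45/8⌉ = 6.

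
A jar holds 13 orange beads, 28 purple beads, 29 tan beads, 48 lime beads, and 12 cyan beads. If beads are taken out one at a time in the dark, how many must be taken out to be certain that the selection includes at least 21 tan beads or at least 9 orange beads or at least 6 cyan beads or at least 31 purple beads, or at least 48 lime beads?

The worst case stops just short of every target: 8 orange, all 28 purple, 20 tan, 47 lime, 5 cyan — 8 + 28 + 20 + 47 + 5 = 108 beads.
One more bead must push some color to its target, so 108 + 1 = 109.

109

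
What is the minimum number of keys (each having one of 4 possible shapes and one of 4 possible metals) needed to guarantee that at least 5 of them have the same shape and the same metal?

There are 4 × 4 = 16 (shape, metal) combinations acting as pigeonholes.
With 16 × 4 = 64 keys we could place exactly 4 in each, with no (shape, metal) pair reaching 5.
One more forces some (shape, metal) pair to hold 5, so 64 + 1 = 65.

65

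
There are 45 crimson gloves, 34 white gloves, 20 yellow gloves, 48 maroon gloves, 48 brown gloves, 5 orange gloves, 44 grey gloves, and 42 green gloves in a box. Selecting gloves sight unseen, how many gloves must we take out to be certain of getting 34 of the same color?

224

In the worst case we take at most 33 of each color, but all 20 yellow and all 5 orange (fewer than 33), giving 33 + 33 + 20 + 33 + 33 + 5 + 33 + 33 = 223.
One more glove then forces some color to 34, so 223 + 1 = 224.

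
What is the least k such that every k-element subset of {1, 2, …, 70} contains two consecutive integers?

36

Partition {1, …, 70} into 35 pairs: {1,2}, {3,4}, …, {69,70}.
Choosing 35 integers — say the 35 even numbers 2, 4, …, 70 — takes one from each pair and avoids the property.
Choosing 36 forces two into the same pair by pigeonhole, and those are consecutive. So 36.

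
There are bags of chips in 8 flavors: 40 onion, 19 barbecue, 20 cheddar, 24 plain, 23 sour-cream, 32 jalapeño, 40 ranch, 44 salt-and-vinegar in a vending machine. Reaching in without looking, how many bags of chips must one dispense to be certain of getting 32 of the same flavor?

211

In the worst case we take at most 31 of each flavor, but all 19 barbecue, all 20 cheddar, all 24 plain, and all 23 sour-cream (fewer than 31), giving 31 + 19 + 20 + 24 + 23 + 31 + 31 + 31 = 210.
One more bag of chips then forces some flavor to 32, so 210 + 1 = 211.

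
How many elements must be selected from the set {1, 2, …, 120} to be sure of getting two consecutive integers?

Partition {1, …, 120} into 60 pairs: {1,2}, {3,4}, …, {119,120}.
Choosing 60 integers — say the 60 even numbers 2, 4, …, 120 — takes one from each pair and avoids the property.
Choosing 61 forces two into the same pair by pigeonhole, and those are consecutive. So 61.

61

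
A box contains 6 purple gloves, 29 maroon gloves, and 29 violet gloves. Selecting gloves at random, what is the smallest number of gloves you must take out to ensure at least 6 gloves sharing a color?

16

Treat the 3 colors as pigeonholes.
The worst case takes 5 gloves of each color without reaching 6 of any: 3 × 5 = 15.
The next glove must bring some color to 6, so 15 + 1 = 16.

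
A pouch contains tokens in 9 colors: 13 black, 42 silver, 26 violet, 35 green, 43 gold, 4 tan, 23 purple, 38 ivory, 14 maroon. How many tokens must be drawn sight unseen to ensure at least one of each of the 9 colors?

The hardest color to obtain is tan: we could draw every other token first — 238 − 4 = 234 tokens — without a single tan one.
The next draw must be tan, so 234 + 1 = 235.

235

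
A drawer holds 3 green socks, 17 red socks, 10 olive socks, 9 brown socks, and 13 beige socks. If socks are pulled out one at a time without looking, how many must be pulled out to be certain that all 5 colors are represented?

50

The hardest color to obtain is green: we could draw every other sock first — 52 − 3 = 49 socks — without a single green one.
The next draw must be green, so 49 + 1 = 50.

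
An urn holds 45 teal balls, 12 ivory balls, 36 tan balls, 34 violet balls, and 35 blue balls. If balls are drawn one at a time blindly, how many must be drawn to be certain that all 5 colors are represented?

The hardest color to obtain is ivory: we could draw every other ball first — 162 − 12 = 150 balls — without a single ivory one.
The next draw must be ivory, so 150 + 1 = 151.

151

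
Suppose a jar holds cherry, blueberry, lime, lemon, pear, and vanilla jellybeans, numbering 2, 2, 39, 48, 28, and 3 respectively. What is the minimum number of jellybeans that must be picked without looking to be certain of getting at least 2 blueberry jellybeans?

To avoid blueberry jellybeans as long as possible, exhaust the other 5 flavors first.
The worst case draws every non-blueberry jellybean first: 2 + 39 + 48 + 28 + 3 = 120.
The next 2 draws are then forced to be blueberry, giving 120 + 2 = 122.

122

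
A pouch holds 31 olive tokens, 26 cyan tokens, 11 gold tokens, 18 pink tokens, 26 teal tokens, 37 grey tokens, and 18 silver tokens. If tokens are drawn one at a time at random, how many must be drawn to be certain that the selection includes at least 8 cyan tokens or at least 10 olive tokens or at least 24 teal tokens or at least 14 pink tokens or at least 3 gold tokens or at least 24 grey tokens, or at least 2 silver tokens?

The worst case stops just short of every target: 9 olive, 7 cyan, 2 gold, 13 pink, 23 teal, 23 grey, 1 silver — 9 + 7 + 2 + 13 + 23 + 23 + 1 = 78 tokens.
One more token must push some color to its target, so 78 + 1 = 79.

79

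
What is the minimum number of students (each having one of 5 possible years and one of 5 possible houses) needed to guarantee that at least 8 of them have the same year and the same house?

There are 5 × 5 = 25 (year, house) combinations acting as pigeonholes.
With 25 × 7 = 175 students we could place exactly 7 in each, with no (year, house) pair reaching 8.
One more forces some (year, house) pair to hold 8, so 175 + 1 = 176.

176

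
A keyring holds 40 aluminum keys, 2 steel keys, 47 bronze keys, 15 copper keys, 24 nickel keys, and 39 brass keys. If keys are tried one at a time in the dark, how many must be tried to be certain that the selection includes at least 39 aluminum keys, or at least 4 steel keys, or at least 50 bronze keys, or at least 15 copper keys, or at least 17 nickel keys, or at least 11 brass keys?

The worst case stops just short of every target: 38 aluminum, all 2 steel, all 47 bronze, 14 copper, 16 nickel, 10 brass — 38 + 2 + 47 + 14 + 16 + 10 = 127 keys.
One more key must push some type to its target, so 127 + 1 = 128.

128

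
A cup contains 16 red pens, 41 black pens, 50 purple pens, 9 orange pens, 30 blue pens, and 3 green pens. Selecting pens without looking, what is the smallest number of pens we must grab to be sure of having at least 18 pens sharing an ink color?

In the worst case we take at most 17 of each ink color, but all 16 red, all 9 orange, and all 3 green (fewer than 17), giving 16 + 17 + 17 + 9 + 17 + 3 = 79.
One more pen then forces some ink color to 18, so 79 + 1 = 80.

80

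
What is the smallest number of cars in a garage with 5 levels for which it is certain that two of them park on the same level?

6

There are 5 levels acting as pigeonholes.
With 5 cars we could place one in each, avoiding any repeat.
One more forces some class to hold 2, so 5 + 1 = 6.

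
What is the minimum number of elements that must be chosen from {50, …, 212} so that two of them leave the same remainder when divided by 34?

35

Use the pigeonhole principle on residue classes: group the integers by remainder mod 34; there are 34 residue classes, each nonempty in this range.
Choosing one from each class (34 integers) avoids any shared remainder.
One more choice must repeat a class, so two differ by a multiple of 34. Hence 34 + 1 = 35.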